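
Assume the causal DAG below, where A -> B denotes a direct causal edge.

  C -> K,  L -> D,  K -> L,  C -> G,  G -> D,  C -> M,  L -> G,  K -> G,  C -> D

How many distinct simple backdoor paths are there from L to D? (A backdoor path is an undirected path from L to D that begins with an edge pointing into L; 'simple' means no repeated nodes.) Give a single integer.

A backdoor path from L to D is any simple undirected path whose first edge points into L (i.e. leaves L via a parent).
Parents of L: {K}.
Enumerating:
  P1: L <- K <- C -> G -> D
  P2: L <- K <- C -> D
  P3: L <- K -> G <- C -> D
  P4: L <- K -> G -> D
That exhausts the simple backdoor paths. Count: 4.

4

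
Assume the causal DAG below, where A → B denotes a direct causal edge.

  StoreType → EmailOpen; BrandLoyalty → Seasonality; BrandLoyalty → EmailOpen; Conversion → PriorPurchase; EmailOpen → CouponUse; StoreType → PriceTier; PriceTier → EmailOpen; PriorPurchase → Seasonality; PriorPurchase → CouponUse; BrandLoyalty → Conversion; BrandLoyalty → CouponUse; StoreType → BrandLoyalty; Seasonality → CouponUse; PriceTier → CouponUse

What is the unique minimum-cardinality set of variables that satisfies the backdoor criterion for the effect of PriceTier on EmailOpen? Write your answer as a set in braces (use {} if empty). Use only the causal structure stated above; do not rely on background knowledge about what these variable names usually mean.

Variables eligible for adjustment (non-descendants of PriceTier, excluding PriceTier and EmailOpen): {BrandLoyalty, Conversion, PriorPurchase, Seasonality, StoreType}.
Backdoor paths from PriceTier to EmailOpen:
  P1: PriceTier <- StoreType -> BrandLoyalty -> EmailOpen
  P2: PriceTier <- StoreType -> BrandLoyalty -> Conversion -> PriorPurchase -> Seasonality -> CouponUse <- EmailOpen
  P3: PriceTier <- StoreType -> BrandLoyalty -> Conversion -> PriorPurchase -> CouponUse <- EmailOpen
  P4: PriceTier <- StoreType -> BrandLoyalty -> Seasonality <- PriorPurchase -> CouponUse <- EmailOpen
  P5: PriceTier <- StoreType -> BrandLoyalty -> Seasonality -> CouponUse <- EmailOpen
  P6: PriceTier <- StoreType -> BrandLoyalty -> CouponUse <- EmailOpen
  P7: PriceTier <- StoreType -> EmailOpen
The empty set is not sufficient: P1 (PriceTier <- StoreType -> BrandLoyalty -> EmailOpen) has no collider blocking it and no conditioned non-collider, so it is open.
Try {StoreType}:
  P1: blocked at fork node StoreType ∈ conditioning set.
  P2: blocked at fork node StoreType ∈ conditioning set.
  P3: blocked at fork node StoreType ∈ conditioning set.
  P4: blocked at fork node StoreType ∈ conditioning set.
  P5: blocked at fork node StoreType ∈ conditioning set.
  P6: blocked at fork node StoreType ∈ conditioning set.
  P7: blocked at fork node StoreType ∈ conditioning set.
{StoreType} contains no descendant of PriceTier and blocks every backdoor path.
No other singleton works — e.g. {BrandLoyalty} leaves P7 open — so {StoreType} is the unique smallest valid adjustment set.

{StoreType}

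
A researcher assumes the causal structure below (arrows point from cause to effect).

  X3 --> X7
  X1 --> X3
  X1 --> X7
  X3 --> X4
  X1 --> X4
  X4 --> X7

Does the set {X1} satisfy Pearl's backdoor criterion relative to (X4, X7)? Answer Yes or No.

Backdoor paths from X4 to X7 (paths whose first edge points into X4):
  P1: X4 <- X1 -> X3 -> X7
  P2: X4 <- X1 -> X7
  P3: X4 <- X3 <- X1 -> X7
  P4: X4 <- X3 -> X7
Condition 1 (no descendant of X4 in the set): holds — descendants of X4 are {X7}; none are in {X1}.
Condition 2 (every backdoor path blocked by {X1}):
  P1: blocked at fork node X1 ∈ conditioning set.
  P2: blocked at fork node X1 ∈ conditioning set.
  P3: blocked at fork node X1 ∈ conditioning set.
  P4: open — no interior node is in the conditioning set.
{X1} does not satisfy the backdoor criterion.

No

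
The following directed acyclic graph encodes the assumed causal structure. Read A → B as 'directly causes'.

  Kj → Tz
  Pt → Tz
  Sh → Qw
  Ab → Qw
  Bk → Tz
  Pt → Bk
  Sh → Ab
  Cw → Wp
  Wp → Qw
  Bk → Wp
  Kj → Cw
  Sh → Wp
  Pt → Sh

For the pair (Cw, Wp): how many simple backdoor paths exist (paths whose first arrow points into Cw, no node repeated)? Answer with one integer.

8

A backdoor path from Cw to Wp is any simple undirected path whose first edge points into Cw (i.e. leaves Cw via a parent).
Parents of Cw: {Kj}.
Enumerating:
  P1: Cw <- Kj -> Tz <- Pt -> Bk -> Wp
  P2: Cw <- Kj -> Tz <- Pt -> Sh -> Wp
  P3: Cw <- Kj -> Tz <- Pt -> Sh -> Ab -> Qw <- Wp
  P4: Cw <- Kj -> Tz <- Pt -> Sh -> Qw <- Wp
  P5: Cw <- Kj -> Tz <- Bk <- Pt -> Sh -> Wp
  P6: Cw <- Kj -> Tz <- Bk <- Pt -> Sh -> Ab -> Qw <- Wp
  P7: Cw <- Kj -> Tz <- Bk <- Pt -> Sh -> Qw <- Wp
  P8: Cw <- Kj -> Tz <- Bk -> Wp
That exhausts the simple backdoor paths. Count: 8.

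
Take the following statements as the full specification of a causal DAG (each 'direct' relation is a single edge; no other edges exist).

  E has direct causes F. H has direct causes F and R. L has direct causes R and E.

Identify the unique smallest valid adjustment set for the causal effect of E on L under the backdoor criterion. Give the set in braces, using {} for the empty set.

{}

Variables eligible for adjustment (non-descendants of E, excluding E and L): {F, H, R}.
Backdoor paths from E to L:
  P1: E <- F -> H <- R -> L
Each backdoor path contains an unconditioned collider, so every path is already blocked with the empty conditioning set:
  P1: blocked at collider H (neither it nor any descendant is in the conditioning set).
The empty set is therefore the unique smallest valid set.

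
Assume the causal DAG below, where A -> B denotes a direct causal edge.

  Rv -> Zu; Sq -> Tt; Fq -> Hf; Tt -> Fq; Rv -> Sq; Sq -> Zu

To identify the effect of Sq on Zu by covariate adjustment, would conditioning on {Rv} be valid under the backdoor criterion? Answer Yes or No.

Backdoor paths from Sq to Zu (paths whose first edge points into Sq):
  P1: Sq <- Rv -> Zu
Condition 1 (no descendant of Sq in the set): holds — descendants of Sq are {Fq, Hf, Tt, Zu}; none are in {Rv}.
Condition 2 (every backdoor path blocked by {Rv}):
  P1: blocked at fork node Rv ∈ conditioning set.
{Rv} satisfies the backdoor criterion.

Yes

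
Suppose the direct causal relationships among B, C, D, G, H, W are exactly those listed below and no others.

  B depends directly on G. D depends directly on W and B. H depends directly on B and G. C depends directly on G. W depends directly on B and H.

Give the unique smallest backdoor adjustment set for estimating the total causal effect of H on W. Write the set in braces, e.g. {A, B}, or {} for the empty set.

Variables eligible for adjustment (non-descendants of H, excluding H and W): {B, C, G}.
Backdoor paths from H to W:
  P1: H <- G -> B -> W
  P2: H <- G -> B -> D <- W
  P3: H <- B -> W
  P4: H <- B -> D <- W
The empty set is not sufficient: P1 (H <- G -> B -> W) has no collider blocking it and no conditioned non-collider, so it is open.
Try {B}:
  P1: blocked at chain node B ∈ conditioning set.
  P2: blocked at chain node B ∈ conditioning set.
  P3: blocked at fork node B ∈ conditioning set.
  P4: blocked at fork node B ∈ conditioning set.
{B} contains no descendant of H and blocks every backdoor path.
No other singleton works — e.g. {G} leaves P3 open — so {B} is the unique smallest valid adjustment set.

{B}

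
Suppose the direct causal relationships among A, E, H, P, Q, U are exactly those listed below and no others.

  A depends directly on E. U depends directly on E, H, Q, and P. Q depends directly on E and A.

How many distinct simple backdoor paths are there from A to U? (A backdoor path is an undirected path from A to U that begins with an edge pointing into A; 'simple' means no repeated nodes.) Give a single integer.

A backdoor path from A to U is any simple undirected path whose first edge points into A (i.e. leaves A via a parent).
Parents of A: {E}.
Enumerating:
  P1: A <- E -> Q -> U
  P2: A <- E -> U
That exhausts the simple backdoor paths. Count: 2.

2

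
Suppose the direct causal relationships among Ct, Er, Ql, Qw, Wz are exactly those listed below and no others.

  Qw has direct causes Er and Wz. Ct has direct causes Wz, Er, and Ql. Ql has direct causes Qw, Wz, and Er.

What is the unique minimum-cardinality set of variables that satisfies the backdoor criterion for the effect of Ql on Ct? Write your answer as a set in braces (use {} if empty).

{Er, Wz}

Variables eligible for adjustment (non-descendants of Ql, excluding Ql and Ct): {Er, Qw, Wz}.
Backdoor paths from Ql to Ct:
  P1: Ql <- Wz -> Qw <- Er -> Ct
  P2: Ql <- Wz -> Ct
  P3: Ql <- Er -> Qw <- Wz -> Ct
  P4: Ql <- Er -> Ct
  P5: Ql <- Qw <- Wz -> Ct
  P6: Ql <- Qw <- Er -> Ct
The empty set is not sufficient: P2 (Ql <- Wz -> Ct) has no collider blocking it and no conditioned non-collider, so it is open.
Try {Er, Wz}:
  P1: blocked at fork node Wz ∈ conditioning set.
  P2: blocked at fork node Wz ∈ conditioning set.
  P3: blocked at fork node Er ∈ conditioning set.
  P4: blocked at fork node Er ∈ conditioning set.
  P5: blocked at fork node Wz ∈ conditioning set.
  P6: blocked at fork node Er ∈ conditioning set.
{Er, Wz} contains no descendant of Ql and blocks every backdoor path.
Every element of {Er, Wz} is needed (dropping Er leaves P4 open; dropping Wz leaves P2 open), so no proper subset is valid.
Among all size-2 subsets of the eligible variables, only {Er, Wz} blocks every backdoor path, so it is the unique smallest valid adjustment set.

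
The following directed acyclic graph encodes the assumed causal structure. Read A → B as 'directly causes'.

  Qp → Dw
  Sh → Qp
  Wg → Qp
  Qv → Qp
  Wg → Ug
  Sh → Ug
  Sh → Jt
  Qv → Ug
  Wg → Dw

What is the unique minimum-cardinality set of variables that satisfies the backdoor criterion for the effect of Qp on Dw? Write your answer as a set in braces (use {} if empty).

{Wg}

Variables eligible for adjustment (non-descendants of Qp, excluding Qp and Dw): {Jt, Qv, Sh, Ug, Wg}.
Backdoor paths from Qp to Dw:
  P1: Qp <- Sh -> Ug <- Wg -> Dw
  P2: Qp <- Wg -> Dw
  P3: Qp <- Qv -> Ug <- Wg -> Dw
The empty set is not sufficient: P2 (Qp <- Wg -> Dw) has no collider blocking it and no conditioned non-collider, so it is open.
Try {Wg}:
  P1: blocked at collider Ug (neither it nor any descendant is in the conditioning set).
  P2: blocked at fork node Wg ∈ conditioning set.
  P3: blocked at collider Ug (neither it nor any descendant is in the conditioning set).
{Wg} contains no descendant of Qp and blocks every backdoor path.
No other singleton works — e.g. {Sh} leaves P2 open — so {Wg} is the unique smallest valid adjustment set.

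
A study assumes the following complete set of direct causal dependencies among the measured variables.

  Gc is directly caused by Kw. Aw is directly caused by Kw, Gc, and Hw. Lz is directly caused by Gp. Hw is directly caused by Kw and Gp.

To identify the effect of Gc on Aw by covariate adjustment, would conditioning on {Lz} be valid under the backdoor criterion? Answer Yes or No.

No

Backdoor paths from Gc to Aw (paths whose first edge points into Gc):
  P1: Gc <- Kw -> Hw -> Aw
  P2: Gc <- Kw -> Aw
Condition 1 (no descendant of Gc in the set): holds — descendants of Gc are {Aw}; none are in {Lz}.
Condition 2 (every backdoor path blocked by {Lz}):
  P1: open — no interior node is in the conditioning set.
  P2: open — no interior node is in the conditioning set.
{Lz} does not satisfy the backdoor criterion.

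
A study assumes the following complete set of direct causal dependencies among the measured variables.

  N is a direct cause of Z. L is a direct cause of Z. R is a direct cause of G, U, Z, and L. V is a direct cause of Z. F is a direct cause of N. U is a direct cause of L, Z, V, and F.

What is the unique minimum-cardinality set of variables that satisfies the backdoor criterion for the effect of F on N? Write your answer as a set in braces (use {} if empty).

Variables eligible for adjustment (non-descendants of F, excluding F and N): {G, L, R, U, V}.
Backdoor paths from F to N:
  P1: F <- U <- R -> L -> Z <- N
  P2: F <- U <- R -> Z <- N
  P3: F <- U -> V -> Z <- N
  P4: F <- U -> L <- R -> Z <- N
  P5: F <- U -> L -> Z <- N
  P6: F <- U -> Z <- N
Each backdoor path contains an unconditioned collider, so every path is already blocked with the empty conditioning set:
  P1: blocked at collider Z (neither it nor any descendant is in the conditioning set).
  P2: blocked at collider Z (neither it nor any descendant is in the conditioning set).
  P3: blocked at collider Z (neither it nor any descendant is in the conditioning set).
  P4: blocked at collider L (neither it nor any descendant is in the conditioning set).
  P5: blocked at collider Z (neither it nor any descendant is in the conditioning set).
  P6: blocked at collider Z (neither it nor any descendant is in the conditioning set).
The empty set is therefore the unique smallest valid set.

{}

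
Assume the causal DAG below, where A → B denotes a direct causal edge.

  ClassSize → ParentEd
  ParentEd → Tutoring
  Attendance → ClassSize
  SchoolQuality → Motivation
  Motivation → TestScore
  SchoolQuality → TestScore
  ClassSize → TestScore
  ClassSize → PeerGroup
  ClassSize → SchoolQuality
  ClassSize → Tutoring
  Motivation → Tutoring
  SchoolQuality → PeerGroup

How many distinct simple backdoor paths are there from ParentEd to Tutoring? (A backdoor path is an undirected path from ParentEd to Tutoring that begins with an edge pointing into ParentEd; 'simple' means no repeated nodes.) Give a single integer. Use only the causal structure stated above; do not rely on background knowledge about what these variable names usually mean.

A backdoor path from ParentEd to Tutoring is any simple undirected path whose first edge points into ParentEd (i.e. leaves ParentEd via a parent).
Parents of ParentEd: {ClassSize}.
Enumerating:
  P1: ParentEd <- ClassSize -> SchoolQuality -> Motivation -> Tutoring
  P2: ParentEd <- ClassSize -> SchoolQuality -> TestScore <- Motivation -> Tutoring
  P3: ParentEd <- ClassSize -> PeerGroup <- SchoolQuality -> Motivation -> Tutoring
  P4: ParentEd <- ClassSize -> PeerGroup <- SchoolQuality -> TestScore <- Motivation -> Tutoring
  P5: ParentEd <- ClassSize -> TestScore <- SchoolQuality -> Motivation -> Tutoring
  P6: ParentEd <- ClassSize -> TestScore <- Motivation -> Tutoring
  P7: ParentEd <- ClassSize -> Tutoring
That exhausts the simple backdoor paths. Count: 7.

7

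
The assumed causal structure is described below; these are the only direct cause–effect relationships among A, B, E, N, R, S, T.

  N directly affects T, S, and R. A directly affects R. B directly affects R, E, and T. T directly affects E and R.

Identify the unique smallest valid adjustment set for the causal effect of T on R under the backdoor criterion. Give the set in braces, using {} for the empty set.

{B, N}

Variables eligible for adjustment (non-descendants of T, excluding T and R): {A, B, N, S}.
Backdoor paths from T to R:
  P1: T <- B -> R
  P2: T <- N -> R
The empty set is not sufficient: P1 (T <- B -> R) has no collider blocking it and no conditioned non-collider, so it is open.
Try {B, N}:
  P1: blocked at fork node B ∈ conditioning set.
  P2: blocked at fork node N ∈ conditioning set.
{B, N} contains no descendant of T and blocks every backdoor path.
Every element of {B, N} is needed (dropping B leaves P1 open; dropping N leaves P2 open), so no proper subset is valid.
Among all size-2 subsets of the eligible variables, only {B, N} blocks every backdoor path, so it is the unique smallest valid adjustment set.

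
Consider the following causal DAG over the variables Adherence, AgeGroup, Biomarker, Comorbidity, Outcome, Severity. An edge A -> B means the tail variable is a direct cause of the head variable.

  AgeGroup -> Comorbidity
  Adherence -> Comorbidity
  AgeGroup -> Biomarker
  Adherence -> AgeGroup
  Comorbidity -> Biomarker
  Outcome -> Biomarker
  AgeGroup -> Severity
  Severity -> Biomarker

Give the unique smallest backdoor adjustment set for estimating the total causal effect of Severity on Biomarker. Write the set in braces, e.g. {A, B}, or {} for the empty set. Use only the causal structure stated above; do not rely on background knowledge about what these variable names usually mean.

{AgeGroup}

Variables eligible for adjustment (non-descendants of Severity, excluding Severity and Biomarker): {Adherence, AgeGroup, Comorbidity, Outcome}.
Backdoor paths from Severity to Biomarker:
  P1: Severity <- AgeGroup <- Adherence -> Comorbidity -> Biomarker
  P2: Severity <- AgeGroup -> Comorbidity -> Biomarker
  P3: Severity <- AgeGroup -> Biomarker
The empty set is not sufficient: P1 (Severity <- AgeGroup <- Adherence -> Comorbidity -> Biomarker) has no collider blocking it and no conditioned non-collider, so it is open.
Try {AgeGroup}:
  P1: blocked at chain node AgeGroup ∈ conditioning set.
  P2: blocked at fork node AgeGroup ∈ conditioning set.
  P3: blocked at fork node AgeGroup ∈ conditioning set.
{AgeGroup} contains no descendant of Severity and blocks every backdoor path.
No other singleton works — e.g. {Adherence} leaves P2 open — so {AgeGroup} is the unique smallest valid adjustment set.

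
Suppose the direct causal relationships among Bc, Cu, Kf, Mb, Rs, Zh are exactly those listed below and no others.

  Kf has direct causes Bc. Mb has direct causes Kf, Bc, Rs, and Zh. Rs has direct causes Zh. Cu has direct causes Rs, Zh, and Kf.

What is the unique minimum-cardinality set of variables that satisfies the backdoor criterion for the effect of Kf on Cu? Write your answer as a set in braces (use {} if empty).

Variables eligible for adjustment (non-descendants of Kf, excluding Kf and Cu): {Bc, Rs, Zh}.
Backdoor paths from Kf to Cu:
  P1: Kf <- Bc -> Mb <- Zh -> Rs -> Cu
  P2: Kf <- Bc -> Mb <- Zh -> Cu
  P3: Kf <- Bc -> Mb <- Rs <- Zh -> Cu
  P4: Kf <- Bc -> Mb <- Rs -> Cu
Each backdoor path contains an unconditioned collider, so every path is already blocked with the empty conditioning set:
  P1: blocked at collider Mb (neither it nor any descendant is in the conditioning set).
  P2: blocked at collider Mb (neither it nor any descendant is in the conditioning set).
  P3: blocked at collider Mb (neither it nor any descendant is in the conditioning set).
  P4: blocked at collider Mb (neither it nor any descendant is in the conditioning set).
The empty set is therefore the unique smallest valid set.

{}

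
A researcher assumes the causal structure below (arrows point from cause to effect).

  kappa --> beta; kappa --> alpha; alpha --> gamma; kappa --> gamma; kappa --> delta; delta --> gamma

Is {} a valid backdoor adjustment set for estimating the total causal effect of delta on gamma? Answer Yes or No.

Backdoor paths from delta to gamma (paths whose first edge points into delta):
  P1: delta <- kappa -> alpha -> gamma
  P2: delta <- kappa -> gamma
Condition 1 (no descendant of delta in the set): holds — descendants of delta are {gamma}; none are in {}.
Condition 2 (every backdoor path blocked by {}):
  P1: open — no interior node is in the conditioning set.
  P2: open — no interior node is in the conditioning set.
{} does not satisfy the backdoor criterion.

No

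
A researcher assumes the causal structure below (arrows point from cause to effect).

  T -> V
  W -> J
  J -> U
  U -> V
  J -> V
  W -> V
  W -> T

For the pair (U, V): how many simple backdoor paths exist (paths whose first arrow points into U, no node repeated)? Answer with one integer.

A backdoor path from U to V is any simple undirected path whose first edge points into U (i.e. leaves U via a parent).
Parents of U: {J}.
Enumerating:
  P1: U <- J <- W -> T -> V
  P2: U <- J <- W -> V
  P3: U <- J -> V
That exhausts the simple backdoor paths. Count: 3.

3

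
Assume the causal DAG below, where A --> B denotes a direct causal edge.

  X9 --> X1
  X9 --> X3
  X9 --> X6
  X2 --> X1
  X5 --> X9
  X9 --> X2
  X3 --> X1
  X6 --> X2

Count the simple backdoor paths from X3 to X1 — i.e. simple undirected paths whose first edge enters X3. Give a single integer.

A backdoor path from X3 to X1 is any simple undirected path whose first edge points into X3 (i.e. leaves X3 via a parent).
Parents of X3: {X9}.
Enumerating:
  P1: X3 <- X9 -> X6 -> X2 -> X1
  P2: X3 <- X9 -> X2 -> X1
  P3: X3 <- X9 -> X1
That exhausts the simple backdoor paths. Count: 3.

3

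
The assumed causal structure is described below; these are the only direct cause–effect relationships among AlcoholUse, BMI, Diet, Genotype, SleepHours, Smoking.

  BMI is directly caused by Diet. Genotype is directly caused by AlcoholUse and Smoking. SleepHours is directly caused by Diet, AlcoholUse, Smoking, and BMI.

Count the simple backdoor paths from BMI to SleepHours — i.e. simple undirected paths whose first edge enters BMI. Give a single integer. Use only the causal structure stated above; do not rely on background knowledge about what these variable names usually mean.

A backdoor path from BMI to SleepHours is any simple undirected path whose first edge points into BMI (i.e. leaves BMI via a parent).
Parents of BMI: {Diet}.
Enumerating:
  P1: BMI <- Diet -> SleepHours
That exhausts the simple backdoor paths. Count: 1.

1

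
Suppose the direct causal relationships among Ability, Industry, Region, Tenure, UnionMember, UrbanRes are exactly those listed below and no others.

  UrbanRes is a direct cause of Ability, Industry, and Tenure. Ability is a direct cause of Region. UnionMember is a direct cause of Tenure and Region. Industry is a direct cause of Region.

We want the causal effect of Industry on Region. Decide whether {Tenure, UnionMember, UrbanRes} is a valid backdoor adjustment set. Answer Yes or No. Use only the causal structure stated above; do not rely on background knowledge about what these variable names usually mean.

Yes

Backdoor paths from Industry to Region (paths whose first edge points into Industry):
  P1: Industry <- UrbanRes -> Ability -> Region
  P2: Industry <- UrbanRes -> Tenure <- UnionMember -> Region
Condition 1 (no descendant of Industry in the set): holds — descendants of Industry are {Region}; none are in {Tenure, UnionMember, UrbanRes}.
Condition 2 (every backdoor path blocked by {Tenure, UnionMember, UrbanRes}):
  P1: blocked at fork node UrbanRes ∈ conditioning set.
  P2: blocked at fork node UrbanRes ∈ conditioning set.
{Tenure, UnionMember, UrbanRes} satisfies the backdoor criterion.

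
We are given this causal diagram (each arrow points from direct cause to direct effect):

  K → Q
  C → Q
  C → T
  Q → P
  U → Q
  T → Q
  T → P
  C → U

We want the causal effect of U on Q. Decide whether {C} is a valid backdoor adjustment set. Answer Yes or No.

Backdoor paths from U to Q (paths whose first edge points into U):
  P1: U <- C -> T -> Q
  P2: U <- C -> T -> P <- Q
  P3: U <- C -> Q
Condition 1 (no descendant of U in the set): holds — descendants of U are {P, Q}; none are in {C}.
Condition 2 (every backdoor path blocked by {C}):
  P1: blocked at fork node C ∈ conditioning set.
  P2: blocked at fork node C ∈ conditioning set.
  P3: blocked at fork node C ∈ conditioning set.
{C} satisfies the backdoor criterion.

Yes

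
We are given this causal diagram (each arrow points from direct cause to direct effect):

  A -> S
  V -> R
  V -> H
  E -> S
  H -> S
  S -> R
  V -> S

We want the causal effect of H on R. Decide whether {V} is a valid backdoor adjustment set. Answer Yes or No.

Yes

Backdoor paths from H to R (paths whose first edge points into H):
  P1: H <- V -> S -> R
  P2: H <- V -> R
Condition 1 (no descendant of H in the set): holds — descendants of H are {R, S}; none are in {V}.
Condition 2 (every backdoor path blocked by {V}):
  P1: blocked at fork node V ∈ conditioning set.
  P2: blocked at fork node V ∈ conditioning set.
{V} satisfies the backdoor criterion.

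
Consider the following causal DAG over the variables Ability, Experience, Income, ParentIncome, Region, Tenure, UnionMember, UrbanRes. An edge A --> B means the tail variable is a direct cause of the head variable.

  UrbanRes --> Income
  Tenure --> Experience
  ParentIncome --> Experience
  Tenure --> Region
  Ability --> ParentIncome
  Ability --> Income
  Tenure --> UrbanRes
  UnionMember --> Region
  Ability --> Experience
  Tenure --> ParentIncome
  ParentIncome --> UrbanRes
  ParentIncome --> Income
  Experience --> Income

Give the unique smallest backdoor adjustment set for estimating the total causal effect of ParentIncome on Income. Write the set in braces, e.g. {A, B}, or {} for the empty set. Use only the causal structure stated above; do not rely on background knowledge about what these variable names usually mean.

{Ability, Tenure}

Variables eligible for adjustment (non-descendants of ParentIncome, excluding ParentIncome and Income): {Ability, Region, Tenure, UnionMember}.
Backdoor paths from ParentIncome to Income:
  P1: ParentIncome <- Tenure -> UrbanRes -> Income
  P2: ParentIncome <- Tenure -> Experience <- Ability -> Income
  P3: ParentIncome <- Tenure -> Experience -> Income
  P4: ParentIncome <- Ability -> Experience <- Tenure -> UrbanRes -> Income
  P5: ParentIncome <- Ability -> Experience -> Income
  P6: ParentIncome <- Ability -> Income
The empty set is not sufficient: P1 (ParentIncome <- Tenure -> UrbanRes -> Income) has no collider blocking it and no conditioned non-collider, so it is open.
Try {Ability, Tenure}:
  P1: blocked at fork node Tenure ∈ conditioning set.
  P2: blocked at fork node Tenure ∈ conditioning set.
  P3: blocked at fork node Tenure ∈ conditioning set.
  P4: blocked at fork node Ability ∈ conditioning set.
  P5: blocked at fork node Ability ∈ conditioning set.
  P6: blocked at fork node Ability ∈ conditioning set.
{Ability, Tenure} contains no descendant of ParentIncome and blocks every backdoor path.
Every element of {Ability, Tenure} is needed (dropping Ability leaves P5 open; dropping Tenure leaves P1 open), so no proper subset is valid.
Among all size-2 subsets of the eligible variables, only {Ability, Tenure} blocks every backdoor path, so it is the unique smallest valid adjustment set.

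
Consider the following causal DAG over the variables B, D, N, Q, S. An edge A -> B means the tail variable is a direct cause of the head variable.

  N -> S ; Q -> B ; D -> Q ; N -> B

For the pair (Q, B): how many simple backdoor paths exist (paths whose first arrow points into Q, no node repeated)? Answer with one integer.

A backdoor path from Q to B is any simple undirected path whose first edge points into Q (i.e. leaves Q via a parent).
Parents of Q: {D}.
No simple path from any parent of Q reaches B without revisiting Q, so there are no backdoor paths.

0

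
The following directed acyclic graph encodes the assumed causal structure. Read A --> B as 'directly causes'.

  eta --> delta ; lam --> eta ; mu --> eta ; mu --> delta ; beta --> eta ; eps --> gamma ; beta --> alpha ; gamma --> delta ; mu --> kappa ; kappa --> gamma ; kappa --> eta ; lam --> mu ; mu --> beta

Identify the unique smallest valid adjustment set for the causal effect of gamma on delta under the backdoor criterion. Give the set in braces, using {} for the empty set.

{kappa}

Variables eligible for adjustment (non-descendants of gamma, excluding gamma and delta): {alpha, beta, eps, eta, kappa, lam, mu}.
Backdoor paths from gamma to delta:
  P1: gamma <- kappa <- mu <- lam -> eta -> delta
  P2: gamma <- kappa <- mu -> beta -> eta -> delta
  P3: gamma <- kappa <- mu -> eta -> delta
  P4: gamma <- kappa <- mu -> delta
  P5: gamma <- kappa -> eta <- lam -> mu -> delta
  P6: gamma <- kappa -> eta <- mu -> delta
  P7: gamma <- kappa -> eta <- beta <- mu -> delta
  P8: gamma <- kappa -> eta -> delta
The empty set is not sufficient: P1 (gamma <- kappa <- mu <- lam -> eta -> delta) has no collider blocking it and no conditioned non-collider, so it is open.
Try {kappa}:
  P1: blocked at chain node kappa ∈ conditioning set.
  P2: blocked at chain node kappa ∈ conditioning set.
  P3: blocked at chain node kappa ∈ conditioning set.
  P4: blocked at chain node kappa ∈ conditioning set.
  P5: blocked at fork node kappa ∈ conditioning set.
  P6: blocked at fork node kappa ∈ conditioning set.
  P7: blocked at fork node kappa ∈ conditioning set.
  P8: blocked at fork node kappa ∈ conditioning set.
{kappa} contains no descendant of gamma and blocks every backdoor path.
No other singleton works — e.g. {lam} leaves P2 open — so {kappa} is the unique smallest valid adjustment set.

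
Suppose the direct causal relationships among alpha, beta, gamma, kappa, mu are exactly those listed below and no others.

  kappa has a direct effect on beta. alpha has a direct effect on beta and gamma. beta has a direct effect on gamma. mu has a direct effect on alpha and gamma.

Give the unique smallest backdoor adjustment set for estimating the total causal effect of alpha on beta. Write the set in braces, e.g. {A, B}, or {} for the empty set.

Variables eligible for adjustment (non-descendants of alpha, excluding alpha and beta): {kappa, mu}.
Backdoor paths from alpha to beta:
  P1: alpha <- mu -> gamma <- beta
Each backdoor path contains an unconditioned collider, so every path is already blocked with the empty conditioning set:
  P1: blocked at collider gamma (neither it nor any descendant is in the conditioning set).
The empty set is therefore the unique smallest valid set.

{}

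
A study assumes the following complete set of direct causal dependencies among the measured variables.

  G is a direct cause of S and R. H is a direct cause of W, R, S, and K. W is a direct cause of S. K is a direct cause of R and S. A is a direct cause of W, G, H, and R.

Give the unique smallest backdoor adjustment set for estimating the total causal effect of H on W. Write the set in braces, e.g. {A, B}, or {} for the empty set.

{A}

Variables eligible for adjustment (non-descendants of H, excluding H and W): {A, G}.
Backdoor paths from H to W:
  P1: H <- A -> G -> R <- K -> S <- W
  P2: H <- A -> G -> S <- W
  P3: H <- A -> R <- K -> S <- W
  P4: H <- A -> R <- G -> S <- W
  P5: H <- A -> W
The empty set is not sufficient: P5 (H <- A -> W) has no collider blocking it and no conditioned non-collider, so it is open.
Try {A}:
  P1: blocked at fork node A ∈ conditioning set.
  P2: blocked at fork node A ∈ conditioning set.
  P3: blocked at fork node A ∈ conditioning set.
  P4: blocked at fork node A ∈ conditioning set.
  P5: blocked at fork node A ∈ conditioning set.
{A} contains no descendant of H and blocks every backdoor path.
No other singleton works — e.g. {G} leaves P5 open — so {A} is the unique smallest valid adjustment set.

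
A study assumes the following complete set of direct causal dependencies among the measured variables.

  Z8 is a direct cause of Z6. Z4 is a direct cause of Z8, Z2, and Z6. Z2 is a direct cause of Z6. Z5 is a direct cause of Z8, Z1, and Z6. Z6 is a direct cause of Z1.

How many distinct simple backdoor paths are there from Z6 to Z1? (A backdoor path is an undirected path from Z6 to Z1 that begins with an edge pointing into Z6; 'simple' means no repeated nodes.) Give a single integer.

4

A backdoor path from Z6 to Z1 is any simple undirected path whose first edge points into Z6 (i.e. leaves Z6 via a parent).
Parents of Z6: {Z2, Z4, Z5, Z8}.
Enumerating:
  P1: Z6 <- Z5 -> Z1
  P2: Z6 <- Z4 -> Z8 <- Z5 -> Z1
  P3: Z6 <- Z2 <- Z4 -> Z8 <- Z5 -> Z1
  P4: Z6 <- Z8 <- Z5 -> Z1
That exhausts the simple backdoor paths. Count: 4.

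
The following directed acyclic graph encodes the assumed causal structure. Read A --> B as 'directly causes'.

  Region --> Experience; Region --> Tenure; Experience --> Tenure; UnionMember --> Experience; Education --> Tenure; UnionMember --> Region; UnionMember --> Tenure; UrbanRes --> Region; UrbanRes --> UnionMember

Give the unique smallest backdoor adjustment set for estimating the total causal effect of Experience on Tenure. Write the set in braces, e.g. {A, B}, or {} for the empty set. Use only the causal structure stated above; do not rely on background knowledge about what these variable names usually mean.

Variables eligible for adjustment (non-descendants of Experience, excluding Experience and Tenure): {Education, Region, UnionMember, UrbanRes}.
Backdoor paths from Experience to Tenure:
  P1: Experience <- UnionMember <- UrbanRes -> Region -> Tenure
  P2: Experience <- UnionMember -> Region -> Tenure
  P3: Experience <- UnionMember -> Tenure
  P4: Experience <- Region <- UrbanRes -> UnionMember -> Tenure
  P5: Experience <- Region <- UnionMember -> Tenure
  P6: Experience <- Region -> Tenure
The empty set is not sufficient: P1 (Experience <- UnionMember <- UrbanRes -> Region -> Tenure) has no collider blocking it and no conditioned non-collider, so it is open.
Try {Region, UnionMember}:
  P1: blocked at chain node UnionMember ∈ conditioning set.
  P2: blocked at fork node UnionMember ∈ conditioning set.
  P3: blocked at fork node UnionMember ∈ conditioning set.
  P4: blocked at chain node Region ∈ conditioning set.
  P5: blocked at chain node Region ∈ conditioning set.
  P6: blocked at fork node Region ∈ conditioning set.
{Region, UnionMember} contains no descendant of Experience and blocks every backdoor path.
Every element of {Region, UnionMember} is needed (dropping Region leaves P6 open; dropping UnionMember leaves P3 open), so no proper subset is valid.
Among all size-2 subsets of the eligible variables, only {Region, UnionMember} blocks every backdoor path, so it is the unique smallest valid adjustment set.

{Region, UnionMember}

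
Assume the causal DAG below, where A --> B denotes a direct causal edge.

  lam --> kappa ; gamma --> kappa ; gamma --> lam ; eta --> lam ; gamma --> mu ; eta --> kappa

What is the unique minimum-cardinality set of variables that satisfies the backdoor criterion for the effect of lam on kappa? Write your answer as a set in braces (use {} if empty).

{eta, gamma}

Variables eligible for adjustment (non-descendants of lam, excluding lam and kappa): {eta, gamma, mu}.
Backdoor paths from lam to kappa:
  P1: lam <- gamma -> kappa
  P2: lam <- eta -> kappa
The empty set is not sufficient: P1 (lam <- gamma -> kappa) has no collider blocking it and no conditioned non-collider, so it is open.
Try {eta, gamma}:
  P1: blocked at fork node gamma ∈ conditioning set.
  P2: blocked at fork node eta ∈ conditioning set.
{eta, gamma} contains no descendant of lam and blocks every backdoor path.
Every element of {eta, gamma} is needed (dropping eta leaves P2 open; dropping gamma leaves P1 open), so no proper subset is valid.
Among all size-2 subsets of the eligible variables, only {eta, gamma} blocks every backdoor path, so it is the unique smallest valid adjustment set.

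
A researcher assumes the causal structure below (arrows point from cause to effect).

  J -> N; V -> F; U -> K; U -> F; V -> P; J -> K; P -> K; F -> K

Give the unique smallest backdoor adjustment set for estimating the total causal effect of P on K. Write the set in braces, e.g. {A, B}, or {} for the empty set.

{V}

Variables eligible for adjustment (non-descendants of P, excluding P and K): {F, J, N, U, V}.
Backdoor paths from P to K:
  P1: P <- V -> F <- U -> K
  P2: P <- V -> F -> K
The empty set is not sufficient: P2 (P <- V -> F -> K) has no collider blocking it and no conditioned non-collider, so it is open.
Try {V}:
  P1: blocked at fork node V ∈ conditioning set.
  P2: blocked at fork node V ∈ conditioning set.
{V} contains no descendant of P and blocks every backdoor path.
No other singleton works — e.g. {U} leaves P2 open — so {V} is the unique smallest valid adjustment set.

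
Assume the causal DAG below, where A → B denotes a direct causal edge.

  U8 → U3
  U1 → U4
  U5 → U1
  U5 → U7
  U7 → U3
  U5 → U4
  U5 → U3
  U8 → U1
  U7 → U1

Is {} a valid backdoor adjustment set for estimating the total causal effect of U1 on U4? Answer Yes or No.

Backdoor paths from U1 to U4 (paths whose first edge points into U1):
  P1: U1 <- U5 -> U4
  P2: U1 <- U7 <- U5 -> U4
  P3: U1 <- U7 -> U3 <- U5 -> U4
  P4: U1 <- U8 -> U3 <- U5 -> U4
  P5: U1 <- U8 -> U3 <- U7 <- U5 -> U4
Condition 1 (no descendant of U1 in the set): holds — descendants of U1 are {U4}; none are in {}.
Condition 2 (every backdoor path blocked by {}):
  P1: open — no interior node is in the conditioning set.
  P2: open — no interior node is in the conditioning set.
  P3: blocked at collider U3 (neither it nor any descendant is in the conditioning set).
  P4: blocked at collider U3 (neither it nor any descendant is in the conditioning set).
  P5: blocked at collider U3 (neither it nor any descendant is in the conditioning set).
{} does not satisfy the backdoor criterion.

No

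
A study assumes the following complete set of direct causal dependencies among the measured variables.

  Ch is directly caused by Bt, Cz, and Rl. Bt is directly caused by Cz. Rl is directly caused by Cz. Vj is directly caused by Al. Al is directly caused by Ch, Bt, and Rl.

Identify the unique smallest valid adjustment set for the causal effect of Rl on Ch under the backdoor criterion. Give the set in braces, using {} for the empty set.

Variables eligible for adjustment (non-descendants of Rl, excluding Rl and Ch): {Bt, Cz}.
Backdoor paths from Rl to Ch:
  P1: Rl <- Cz -> Bt -> Ch
  P2: Rl <- Cz -> Bt -> Al <- Ch
  P3: Rl <- Cz -> Ch
The empty set is not sufficient: P1 (Rl <- Cz -> Bt -> Ch) has no collider blocking it and no conditioned non-collider, so it is open.
Try {Cz}:
  P1: blocked at fork node Cz ∈ conditioning set.
  P2: blocked at fork node Cz ∈ conditioning set.
  P3: blocked at fork node Cz ∈ conditioning set.
{Cz} contains no descendant of Rl and blocks every backdoor path.
No other singleton works — e.g. {Bt} leaves P3 open — so {Cz} is the unique smallest valid adjustment set.

{Cz}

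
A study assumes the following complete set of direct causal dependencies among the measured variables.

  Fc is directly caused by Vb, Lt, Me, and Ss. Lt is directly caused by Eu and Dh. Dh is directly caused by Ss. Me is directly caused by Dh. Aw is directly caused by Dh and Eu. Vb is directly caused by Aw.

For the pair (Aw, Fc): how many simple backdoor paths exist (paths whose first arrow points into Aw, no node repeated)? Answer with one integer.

6

A backdoor path from Aw to Fc is any simple undirected path whose first edge points into Aw (i.e. leaves Aw via a parent).
Parents of Aw: {Dh, Eu}.
Enumerating:
  P1: Aw <- Eu -> Lt <- Dh <- Ss -> Fc
  P2: Aw <- Eu -> Lt <- Dh -> Me -> Fc
  P3: Aw <- Eu -> Lt -> Fc
  P4: Aw <- Dh <- Ss -> Fc
  P5: Aw <- Dh -> Me -> Fc
  P6: Aw <- Dh -> Lt -> Fc
That exhausts the simple backdoor paths. Count: 6.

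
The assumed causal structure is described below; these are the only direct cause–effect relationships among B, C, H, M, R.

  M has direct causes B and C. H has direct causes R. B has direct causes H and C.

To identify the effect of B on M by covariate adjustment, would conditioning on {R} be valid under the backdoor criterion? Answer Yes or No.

Backdoor paths from B to M (paths whose first edge points into B):
  P1: B <- C -> M
Condition 1 (no descendant of B in the set): holds — descendants of B are {M}; none are in {R}.
Condition 2 (every backdoor path blocked by {R}):
  P1: open — no interior node is in the conditioning set.
{R} does not satisfy the backdoor criterion.

No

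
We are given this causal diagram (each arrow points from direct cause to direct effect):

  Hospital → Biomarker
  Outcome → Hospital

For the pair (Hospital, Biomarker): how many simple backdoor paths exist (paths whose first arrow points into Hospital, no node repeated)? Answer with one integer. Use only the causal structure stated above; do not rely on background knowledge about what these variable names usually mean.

0

A backdoor path from Hospital to Biomarker is any simple undirected path whose first edge points into Hospital (i.e. leaves Hospital via a parent).
Parents of Hospital: {Outcome}.
No simple path from any parent of Hospital reaches Biomarker without revisiting Hospital, so there are no backdoor paths.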